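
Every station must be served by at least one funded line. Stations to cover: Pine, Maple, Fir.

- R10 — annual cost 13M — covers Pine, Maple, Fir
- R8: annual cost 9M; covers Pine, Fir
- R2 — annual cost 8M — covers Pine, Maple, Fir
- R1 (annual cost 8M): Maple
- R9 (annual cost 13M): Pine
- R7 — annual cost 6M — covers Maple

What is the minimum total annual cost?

This is a weighted set-cover instance.
R2 alone covers Pine, Maple, Fir — every station.
Total annual cost: 8.

8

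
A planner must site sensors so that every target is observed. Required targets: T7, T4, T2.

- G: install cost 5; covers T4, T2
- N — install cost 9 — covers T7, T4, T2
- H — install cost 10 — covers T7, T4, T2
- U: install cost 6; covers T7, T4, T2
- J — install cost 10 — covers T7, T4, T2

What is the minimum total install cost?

This is an integer covering problem.
U alone covers T7, T4, T2 — every target.
Total install cost: 6.
No cover costs less than 6.

6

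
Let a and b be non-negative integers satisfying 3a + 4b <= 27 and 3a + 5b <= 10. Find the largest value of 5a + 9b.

(a,b)=(0,2): 3·0+4·2=8≤27, 3·0+5·2=10≤10, objective 18.
(a,b)=(1,1): 3·1+4·1=7≤27, 3·1+5·1=8≤10, objective 14.
(a,b)=(0,1): 3·0+4·1=4≤27, 3·0+5·1=5≤10, objective 9.
The best lattice point is (0,2), giving 18.

18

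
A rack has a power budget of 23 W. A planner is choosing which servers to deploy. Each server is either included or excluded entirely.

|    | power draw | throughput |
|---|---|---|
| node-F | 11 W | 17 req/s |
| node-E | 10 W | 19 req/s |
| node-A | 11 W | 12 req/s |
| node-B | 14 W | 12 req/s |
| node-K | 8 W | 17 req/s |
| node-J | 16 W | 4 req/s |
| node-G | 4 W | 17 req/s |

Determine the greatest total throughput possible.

53

Treat it as a binary knapsack problem.
Take node-E, node-K, and node-G: power draw 10 + 8 + 4 = 22 ≤ 23, throughput 19 + 17 + 17 = 53.
No other feasible combination does better.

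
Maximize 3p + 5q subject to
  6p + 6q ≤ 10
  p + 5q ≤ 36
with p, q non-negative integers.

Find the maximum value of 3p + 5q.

The continuous relaxation peaks at (0, 1.67) with value 8.33; rounding to a feasible lattice point costs some objective.
(p,q)=(0,1) is feasible, giving 5.
(p,q)=(1,0) is feasible, giving 3.
The best lattice point is (0,1), giving 5.

5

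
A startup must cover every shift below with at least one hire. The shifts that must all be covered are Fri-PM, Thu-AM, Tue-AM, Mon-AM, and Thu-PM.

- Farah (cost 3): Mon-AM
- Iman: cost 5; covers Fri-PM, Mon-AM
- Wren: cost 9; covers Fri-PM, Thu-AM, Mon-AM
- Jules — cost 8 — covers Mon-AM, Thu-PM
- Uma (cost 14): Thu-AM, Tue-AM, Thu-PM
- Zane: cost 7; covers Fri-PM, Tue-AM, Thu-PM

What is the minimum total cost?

16

The greedy cost-per-new-shift heuristic would pick Zane, Farah, and Wren for 19, but a cheaper cover exists.
Choose Wren and Zane: together they cover Fri-PM, Thu-AM, Tue-AM, Mon-AM, Thu-PM — every shift.
Total cost: 9 + 7 = 16.
No cover costs less than 16.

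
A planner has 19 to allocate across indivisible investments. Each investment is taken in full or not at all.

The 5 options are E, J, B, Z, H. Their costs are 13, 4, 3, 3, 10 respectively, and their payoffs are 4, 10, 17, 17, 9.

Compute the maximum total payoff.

Allowing fractional choices, the relaxed optimum would be about 52.1, but investments are indivisible.
B + Z + H: cost 3 + 3 + 10 = 16 ≤ 19, payoff 17 + 17 + 9 = 43.
J + B + Z: cost 4 + 3 + 3 = 10 ≤ 19, payoff 10 + 17 + 17 = 44.
E + B + Z: cost 13 + 3 + 3 = 19 ≤ 19, payoff 4 + 17 + 17 = 38.
Best is J, B, and Z with total payoff 44.

44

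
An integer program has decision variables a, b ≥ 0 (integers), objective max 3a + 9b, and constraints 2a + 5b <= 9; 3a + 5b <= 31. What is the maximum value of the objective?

15

(a,b)=(2,1): 2·2+5·1=9≤9, 3·2+5·1=11≤31, objective 15.
(a,b)=(1,1): 2·1+5·1=7≤9, 3·1+5·1=8≤31, objective 12.
(a,b)=(0,1): 2·0+5·1=5≤9, 3·0+5·1=5≤31, objective 9.
(a,b)=(3,0): 2·3+5·0=6≤9, 3·3+5·0=9≤31, objective 9.
Maximum is 15 at (a,b)=(2,1).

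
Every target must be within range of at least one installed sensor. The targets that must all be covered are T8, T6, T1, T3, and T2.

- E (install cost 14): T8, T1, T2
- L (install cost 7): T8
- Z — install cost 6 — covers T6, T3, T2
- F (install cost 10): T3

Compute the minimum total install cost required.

Choose E and Z: together they cover T8, T6, T1, T3, T2 — every target.
Total install cost: 14 + 6 = 20.
No cover costs less than 20.

20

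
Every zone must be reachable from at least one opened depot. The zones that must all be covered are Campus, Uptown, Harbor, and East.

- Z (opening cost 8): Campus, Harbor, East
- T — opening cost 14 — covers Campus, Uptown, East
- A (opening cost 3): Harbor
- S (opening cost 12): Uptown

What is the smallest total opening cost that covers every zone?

17

The greedy cost-per-new-zone heuristic would pick Z and S for 20, but a cheaper cover exists.
Choose T and A: together they cover Campus, Uptown, Harbor, East — every zone.
Total opening cost: 14 + 3 = 17.
No cover costs less than 17.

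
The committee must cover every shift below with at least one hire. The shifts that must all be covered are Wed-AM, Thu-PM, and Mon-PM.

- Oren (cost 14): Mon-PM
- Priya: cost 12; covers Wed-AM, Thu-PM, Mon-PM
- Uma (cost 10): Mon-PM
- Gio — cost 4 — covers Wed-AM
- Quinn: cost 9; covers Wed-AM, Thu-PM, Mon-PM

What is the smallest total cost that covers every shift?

9

Quinn alone covers Wed-AM, Thu-PM, Mon-PM — every shift.
Total cost: 9.
No cover costs less than 9.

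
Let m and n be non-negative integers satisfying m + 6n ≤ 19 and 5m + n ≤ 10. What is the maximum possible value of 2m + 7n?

(m,n)=(1,3) is feasible, giving 23.
(m,n)=(0,3) is feasible, giving 21.
(m,n)=(1,2) is feasible, giving 16.
Maximum is 23 at (m,n)=(1,3).

23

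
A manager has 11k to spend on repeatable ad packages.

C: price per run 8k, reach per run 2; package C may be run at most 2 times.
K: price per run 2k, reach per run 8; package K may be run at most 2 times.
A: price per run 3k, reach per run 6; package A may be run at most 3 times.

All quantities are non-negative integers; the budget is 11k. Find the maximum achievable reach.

K has the best ratio (8/2); taking only K gives at most 2×8 = 16 (stopped by the supply cap of 2).
Mixing does better — 2×K and 2×A: price 10 ≤ 11, reach 2·8 + 2·6 = 28.

28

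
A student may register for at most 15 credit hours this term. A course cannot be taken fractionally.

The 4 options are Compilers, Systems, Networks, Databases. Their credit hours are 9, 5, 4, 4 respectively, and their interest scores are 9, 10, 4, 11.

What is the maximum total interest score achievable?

Allowing fractional choices, the relaxed optimum would be about 27.0, but courses are indivisible.
Compilers + Databases: credit hours 9 + 4 = 13 ≤ 15, interest score 9 + 11 = 20.
Systems + Databases: credit hours 5 + 4 = 9 ≤ 15, interest score 10 + 11 = 21.
Systems + Networks + Databases: credit hours 5 + 4 + 4 = 13 ≤ 15, interest score 10 + 4 + 11 = 25.
Best is Systems, Networks, and Databases with total interest score 25.

25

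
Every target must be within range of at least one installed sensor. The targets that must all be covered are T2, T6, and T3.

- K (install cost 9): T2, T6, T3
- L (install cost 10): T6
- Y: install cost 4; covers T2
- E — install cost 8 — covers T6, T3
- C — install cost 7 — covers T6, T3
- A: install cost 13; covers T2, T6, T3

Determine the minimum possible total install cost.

9

K alone covers T2, T6, T3 — every target.
Total install cost: 9.
No cover costs less than 9.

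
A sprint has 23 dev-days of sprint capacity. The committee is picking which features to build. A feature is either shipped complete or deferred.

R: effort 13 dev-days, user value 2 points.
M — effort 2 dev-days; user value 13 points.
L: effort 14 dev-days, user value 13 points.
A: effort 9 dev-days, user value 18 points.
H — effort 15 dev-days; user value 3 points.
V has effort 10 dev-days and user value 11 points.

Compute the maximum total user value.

42

Allowing fractional choices, the relaxed optimum would be about 43.9, but features are indivisible.
L + A: effort 14 + 9 = 23 ≤ 23, user value 13 + 18 = 31.
M + A + V: effort 2 + 9 + 10 = 21 ≤ 23, user value 13 + 18 + 11 = 42.
M + A: effort 2 + 9 = 11 ≤ 23, user value 13 + 18 = 31.
Best is M, A, and V with total user value 42.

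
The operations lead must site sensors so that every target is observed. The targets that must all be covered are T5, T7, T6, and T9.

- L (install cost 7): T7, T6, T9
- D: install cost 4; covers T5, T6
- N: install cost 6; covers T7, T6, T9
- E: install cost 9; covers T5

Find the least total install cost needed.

10

Choose D and N: together they cover T5, T7, T6, T9 — every target.
Total install cost: 4 + 6 = 10.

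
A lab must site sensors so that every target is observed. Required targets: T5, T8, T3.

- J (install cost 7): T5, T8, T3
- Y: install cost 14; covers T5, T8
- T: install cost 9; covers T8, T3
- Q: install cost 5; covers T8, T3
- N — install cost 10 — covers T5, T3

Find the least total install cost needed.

7

This is a weighted set-cover instance.
J alone covers T5, T8, T3 — every target.
Total install cost: 7.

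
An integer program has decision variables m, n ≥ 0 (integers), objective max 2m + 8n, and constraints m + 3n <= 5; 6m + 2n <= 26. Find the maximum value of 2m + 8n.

12

(m,n)=(2,1): 1·2+3·1=5≤5, 6·2+2·1=14≤26, objective 12.
(m,n)=(1,1): 1·1+3·1=4≤5, 6·1+2·1=8≤26, objective 10.
(m,n)=(0,1): 1·0+3·1=3≤5, 6·0+2·1=2≤26, objective 8.
No feasible integer point exceeds 12.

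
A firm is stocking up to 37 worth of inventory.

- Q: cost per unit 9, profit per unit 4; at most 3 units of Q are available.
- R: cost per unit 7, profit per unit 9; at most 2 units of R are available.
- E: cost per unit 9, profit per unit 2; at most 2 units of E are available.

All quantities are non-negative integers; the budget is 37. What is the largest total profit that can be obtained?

26

This is a bounded integer knapsack.
1×Q, 2×R, and 1×E: cost 32 ≤ 37, profit 1·4 + 2·9 + 1·2 = 24.
2×Q and 2×R: cost 32 ≤ 37, profit 2·4 + 2·9 = 26.
Best is 26.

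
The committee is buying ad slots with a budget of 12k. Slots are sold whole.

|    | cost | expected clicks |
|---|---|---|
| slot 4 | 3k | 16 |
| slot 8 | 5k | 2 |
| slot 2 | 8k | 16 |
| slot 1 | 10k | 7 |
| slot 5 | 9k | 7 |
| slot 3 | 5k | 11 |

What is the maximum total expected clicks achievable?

This is a 0-1 knapsack instance.
Take slot 4 and slot 2: cost 3 + 8 = 11 ≤ 12, expected clicks 16 + 16 = 32.
No other feasible combination does better.

32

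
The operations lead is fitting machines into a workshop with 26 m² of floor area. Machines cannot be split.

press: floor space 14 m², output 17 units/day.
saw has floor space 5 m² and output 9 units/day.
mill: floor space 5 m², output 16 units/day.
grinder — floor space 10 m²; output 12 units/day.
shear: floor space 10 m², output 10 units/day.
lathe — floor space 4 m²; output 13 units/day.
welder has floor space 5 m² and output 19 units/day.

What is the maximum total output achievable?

Allowing fractional choices, the relaxed optimum would be about 65.5, but machines are indivisible.
saw + mill + lathe + welder: floor space 5 + 5 + 4 + 5 = 19 ≤ 26, output 9 + 16 + 13 + 19 = 57.
mill + shear + lathe + welder: floor space 5 + 10 + 4 + 5 = 24 ≤ 26, output 16 + 10 + 13 + 19 = 58.
mill + grinder + lathe + welder: floor space 5 + 10 + 4 + 5 = 24 ≤ 26, output 16 + 12 + 13 + 19 = 60.
Best is mill, grinder, lathe, and welder with total output 60.

60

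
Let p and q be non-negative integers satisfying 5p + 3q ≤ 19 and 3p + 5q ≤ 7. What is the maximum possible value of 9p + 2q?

(p,q)=(2,0): 5·2+3·0=10≤19, 3·2+5·0=6≤7, objective 18.
(p,q)=(1,0): 5·1+3·0=5≤19, 3·1+5·0=3≤7, objective 9.
The best lattice point is (2,0), giving 18.

18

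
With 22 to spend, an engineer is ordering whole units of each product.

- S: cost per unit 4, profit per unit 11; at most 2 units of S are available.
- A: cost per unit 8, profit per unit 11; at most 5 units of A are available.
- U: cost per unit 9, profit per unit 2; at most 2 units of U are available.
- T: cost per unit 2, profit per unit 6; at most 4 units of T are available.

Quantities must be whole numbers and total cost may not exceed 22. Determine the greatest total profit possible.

This is a bounded integer knapsack.
Take 2×S, 1×A, and 3×T: cost 22 ≤ 22, profit 2·11 + 1·11 + 3·6 = 51.
No other integer combination yields more.

51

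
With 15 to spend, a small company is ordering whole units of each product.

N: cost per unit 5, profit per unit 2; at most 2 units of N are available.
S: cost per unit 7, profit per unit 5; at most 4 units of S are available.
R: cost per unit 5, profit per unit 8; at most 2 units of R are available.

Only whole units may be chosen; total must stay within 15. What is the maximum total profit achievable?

18

R has the best ratio (8/5); taking only R gives at most 2×8 = 16 (stopped by the supply cap of 2).
Mixing does better — 1×N and 2×R: cost 15 ≤ 15, profit 1·2 + 2·8 = 18.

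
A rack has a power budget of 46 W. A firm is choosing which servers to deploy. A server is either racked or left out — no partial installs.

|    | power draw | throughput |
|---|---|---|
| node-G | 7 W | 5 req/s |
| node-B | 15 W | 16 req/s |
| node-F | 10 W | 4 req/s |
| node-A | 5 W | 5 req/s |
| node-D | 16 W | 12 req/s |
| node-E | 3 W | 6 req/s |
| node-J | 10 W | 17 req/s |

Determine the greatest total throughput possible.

This is an integer program with binary decision variables.
Allowing fractional choices, the relaxed optimum would be about 53.8, but servers are indivisible.
node-B + node-A + node-D + node-J: power draw 15 + 5 + 16 + 10 = 46 ≤ 46, throughput 16 + 5 + 12 + 17 = 50.
node-B + node-D + node-E + node-J: power draw 15 + 16 + 3 + 10 = 44 ≤ 46, throughput 16 + 12 + 6 + 17 = 51.
node-G + node-B + node-A + node-E + node-J: power draw 7 + 15 + 5 + 3 + 10 = 40 ≤ 46, throughput 5 + 16 + 5 + 6 + 17 = 49.
Best is node-B, node-D, node-E, and node-J with total throughput 51.

51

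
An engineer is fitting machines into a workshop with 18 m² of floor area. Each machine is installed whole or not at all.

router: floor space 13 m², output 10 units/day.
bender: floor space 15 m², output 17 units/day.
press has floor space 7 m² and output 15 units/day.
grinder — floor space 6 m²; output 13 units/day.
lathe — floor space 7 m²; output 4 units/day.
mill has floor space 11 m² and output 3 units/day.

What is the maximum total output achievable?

Allowing fractional choices, the relaxed optimum would be about 33.7, but machines are indivisible.
press + grinder: floor space 7 + 6 = 13 ≤ 18, output 15 + 13 = 28.
press + lathe: floor space 7 + 7 = 14 ≤ 18, output 15 + 4 = 19.
Best is press and grinder with total output 28.

28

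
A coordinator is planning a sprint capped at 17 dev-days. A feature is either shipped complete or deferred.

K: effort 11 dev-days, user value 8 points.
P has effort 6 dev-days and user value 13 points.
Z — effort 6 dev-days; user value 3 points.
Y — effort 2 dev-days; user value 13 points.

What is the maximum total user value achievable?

29

Allowing fractional choices, the relaxed optimum would be about 32.5, but features are indivisible.
K + Y: effort 11 + 2 = 13 ≤ 17, user value 8 + 13 = 21.
P + Y: effort 6 + 2 = 8 ≤ 17, user value 13 + 13 = 26.
P + Z + Y: effort 6 + 6 + 2 = 14 ≤ 17, user value 13 + 3 + 13 = 29.
Best is P, Z, and Y with total user value 29.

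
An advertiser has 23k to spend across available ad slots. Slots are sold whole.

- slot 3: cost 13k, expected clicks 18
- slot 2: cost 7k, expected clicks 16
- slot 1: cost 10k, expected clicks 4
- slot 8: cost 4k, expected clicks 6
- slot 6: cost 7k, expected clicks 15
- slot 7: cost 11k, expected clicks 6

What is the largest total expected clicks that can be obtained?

This is an integer program with binary decision variables.
Take slot 2, slot 8, and slot 6: cost 7 + 4 + 7 = 18 ≤ 23, expected clicks 16 + 6 + 15 = 37.
No other feasible combination does better.

37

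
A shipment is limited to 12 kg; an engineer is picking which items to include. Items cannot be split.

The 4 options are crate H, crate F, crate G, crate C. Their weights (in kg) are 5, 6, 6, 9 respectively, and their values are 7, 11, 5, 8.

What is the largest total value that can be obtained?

crate H + crate F: weight 5 + 6 = 11 ≤ 12, value 7 + 11 = 18.
crate F + crate G: weight 6 + 6 = 12 ≤ 12, value 11 + 5 = 16.
crate H + crate G: weight 5 + 6 = 11 ≤ 12, value 7 + 5 = 12.
Best is crate H and crate F with total value 18.

18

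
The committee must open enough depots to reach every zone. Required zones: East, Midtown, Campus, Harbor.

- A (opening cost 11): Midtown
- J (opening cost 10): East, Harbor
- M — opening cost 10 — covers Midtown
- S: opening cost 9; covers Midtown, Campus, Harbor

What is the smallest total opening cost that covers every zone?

Choose J and S: together they cover East, Midtown, Campus, Harbor — every zone.
Total opening cost: 10 + 9 = 19.
No cover costs less than 19.

19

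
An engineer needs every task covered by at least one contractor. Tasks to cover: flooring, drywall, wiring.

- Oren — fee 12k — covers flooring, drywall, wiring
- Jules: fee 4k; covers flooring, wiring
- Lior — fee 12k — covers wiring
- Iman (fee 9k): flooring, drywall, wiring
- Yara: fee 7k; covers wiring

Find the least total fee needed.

9

The greedy cost-per-new-task heuristic would pick Jules and Iman for 13, but a cheaper cover exists.
Iman alone covers flooring, drywall, wiring — every task.
Total fee: 9.
No cover costs less than 9.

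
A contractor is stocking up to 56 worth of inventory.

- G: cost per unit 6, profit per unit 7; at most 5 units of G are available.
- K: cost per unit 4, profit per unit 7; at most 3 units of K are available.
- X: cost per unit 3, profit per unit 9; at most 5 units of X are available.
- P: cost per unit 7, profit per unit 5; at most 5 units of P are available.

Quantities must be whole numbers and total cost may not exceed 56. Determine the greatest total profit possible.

X has the best ratio (9/3); taking only X gives at most 5×9 = 45 (stopped by the supply cap of 5).
Mixing does better — 4×G, 3×K, and 5×X: cost 51 ≤ 56, profit 4·7 + 3·7 + 5·9 = 94.

94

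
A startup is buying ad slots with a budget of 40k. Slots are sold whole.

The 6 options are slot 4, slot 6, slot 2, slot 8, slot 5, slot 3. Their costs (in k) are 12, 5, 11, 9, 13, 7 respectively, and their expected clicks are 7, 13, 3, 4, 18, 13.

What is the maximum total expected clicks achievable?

slot 6 + slot 2 + slot 5 + slot 3: cost 5 + 11 + 13 + 7 = 36 ≤ 40, expected clicks 13 + 3 + 18 + 13 = 47.
slot 6 + slot 8 + slot 5 + slot 3: cost 5 + 9 + 13 + 7 = 34 ≤ 40, expected clicks 13 + 4 + 18 + 13 = 48.
slot 4 + slot 6 + slot 5 + slot 3: cost 12 + 5 + 13 + 7 = 37 ≤ 40, expected clicks 7 + 13 + 18 + 13 = 51.
Best is slot 4, slot 6, slot 5, and slot 3 with total expected clicks 51.

51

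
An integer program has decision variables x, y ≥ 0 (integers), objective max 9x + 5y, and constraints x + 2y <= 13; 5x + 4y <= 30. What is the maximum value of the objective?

54

(x,y)=(6,0): 1·6+2·0=6≤13, 5·6+4·0=30≤30, objective 54.
(x,y)=(5,1): 1·5+2·1=7≤13, 5·5+4·1=29≤30, objective 50.
(x,y)=(5,0): 1·5+2·0=5≤13, 5·5+4·0=25≤30, objective 45.
The best lattice point is (6,0), giving 54.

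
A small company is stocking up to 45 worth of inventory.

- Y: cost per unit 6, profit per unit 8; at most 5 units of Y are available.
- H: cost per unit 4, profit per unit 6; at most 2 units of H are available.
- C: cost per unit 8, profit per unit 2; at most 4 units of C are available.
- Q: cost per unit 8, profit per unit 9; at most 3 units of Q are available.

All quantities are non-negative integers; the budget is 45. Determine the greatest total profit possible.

Take 4×Y, 1×H, and 2×Q: cost 44 ≤ 45, profit 4·8 + 1·6 + 2·9 = 56.
No other integer combination yields more.

56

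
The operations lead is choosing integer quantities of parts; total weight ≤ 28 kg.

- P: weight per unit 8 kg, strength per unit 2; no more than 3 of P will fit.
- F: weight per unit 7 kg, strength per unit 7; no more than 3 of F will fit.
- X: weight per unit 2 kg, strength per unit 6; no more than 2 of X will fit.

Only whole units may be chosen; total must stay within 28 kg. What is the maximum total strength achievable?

33

X has the best ratio (6/2); taking only X gives at most 2×6 = 12 (stopped by the supply cap of 2).
Mixing does better — 3×F and 2×X: weight 25 ≤ 28, strength 3·7 + 2·6 = 33.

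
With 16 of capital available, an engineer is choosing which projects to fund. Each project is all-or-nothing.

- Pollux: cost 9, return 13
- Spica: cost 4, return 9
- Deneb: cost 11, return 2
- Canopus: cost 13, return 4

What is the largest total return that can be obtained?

22

Treat it as a binary knapsack problem.
Pollux + Spica: cost 9 + 4 = 13 ≤ 16, return 13 + 9 = 22.
Pollux: cost 9 ≤ 16, return 13.
Best is Pollux and Spica with total return 22.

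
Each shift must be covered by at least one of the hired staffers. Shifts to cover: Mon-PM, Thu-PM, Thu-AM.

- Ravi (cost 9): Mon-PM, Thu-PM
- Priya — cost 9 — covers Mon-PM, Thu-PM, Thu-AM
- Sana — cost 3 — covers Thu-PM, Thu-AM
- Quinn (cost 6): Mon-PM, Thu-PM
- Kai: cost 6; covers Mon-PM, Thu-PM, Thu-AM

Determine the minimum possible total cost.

6

Kai alone covers Mon-PM, Thu-PM, Thu-AM — every shift.
Total cost: 6.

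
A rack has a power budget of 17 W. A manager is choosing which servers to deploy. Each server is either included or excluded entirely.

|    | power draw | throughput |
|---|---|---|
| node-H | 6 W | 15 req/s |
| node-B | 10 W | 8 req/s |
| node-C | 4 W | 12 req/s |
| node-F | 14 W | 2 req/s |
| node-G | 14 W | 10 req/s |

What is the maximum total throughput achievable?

Take node-H and node-C: power draw 6 + 4 = 10 ≤ 17, throughput 15 + 12 = 27.
No other feasible combination does better.

27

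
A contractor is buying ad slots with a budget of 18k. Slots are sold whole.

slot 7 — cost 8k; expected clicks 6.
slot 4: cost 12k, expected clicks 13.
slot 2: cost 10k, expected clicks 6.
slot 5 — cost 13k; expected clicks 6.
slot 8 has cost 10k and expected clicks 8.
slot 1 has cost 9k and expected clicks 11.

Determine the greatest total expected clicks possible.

17

slot 7 + slot 8: cost 8 + 10 = 18 ≤ 18, expected clicks 6 + 8 = 14.
slot 7 + slot 1: cost 8 + 9 = 17 ≤ 18, expected clicks 6 + 11 = 17.
slot 4: cost 12 ≤ 18, expected clicks 13.
Best is slot 7 and slot 1 with total expected clicks 17.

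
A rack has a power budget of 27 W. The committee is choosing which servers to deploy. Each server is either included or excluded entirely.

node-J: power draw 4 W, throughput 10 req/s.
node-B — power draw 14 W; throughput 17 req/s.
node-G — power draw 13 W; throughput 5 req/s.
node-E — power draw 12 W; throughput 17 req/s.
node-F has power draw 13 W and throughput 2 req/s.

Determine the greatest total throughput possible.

34

node-B + node-E: power draw 14 + 12 = 26 ≤ 27, throughput 17 + 17 = 34.
node-J + node-E: power draw 4 + 12 = 16 ≤ 27, throughput 10 + 17 = 27.
Best is node-B and node-E with total throughput 34.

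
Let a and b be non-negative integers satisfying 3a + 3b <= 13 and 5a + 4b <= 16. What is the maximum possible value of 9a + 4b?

27

The continuous relaxation peaks at (3.2, 0) with value 28.80; rounding to a feasible lattice point costs some objective.
(a,b)=(3,0): 3·3+3·0=9≤13, 5·3+4·0=15≤16, objective 27.
(a,b)=(2,1): 3·2+3·1=9≤13, 5·2+4·1=14≤16, objective 22.
Maximum is 27 at (a,b)=(3,0).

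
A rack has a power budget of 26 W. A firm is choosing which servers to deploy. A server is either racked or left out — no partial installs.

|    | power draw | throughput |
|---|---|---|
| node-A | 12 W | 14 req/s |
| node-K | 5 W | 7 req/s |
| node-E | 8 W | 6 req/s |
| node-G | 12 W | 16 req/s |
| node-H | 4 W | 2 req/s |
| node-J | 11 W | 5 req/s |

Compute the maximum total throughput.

30

Allowing fractional choices, the relaxed optimum would be about 33.5, but servers are indivisible.
node-A + node-G: power draw 12 + 12 = 24 ≤ 26, throughput 14 + 16 = 30.
node-K + node-E + node-G: power draw 5 + 8 + 12 = 25 ≤ 26, throughput 7 + 6 + 16 = 29.
node-A + node-K + node-E: power draw 12 + 5 + 8 = 25 ≤ 26, throughput 14 + 7 + 6 = 27.
Best is node-A and node-G with total throughput 30.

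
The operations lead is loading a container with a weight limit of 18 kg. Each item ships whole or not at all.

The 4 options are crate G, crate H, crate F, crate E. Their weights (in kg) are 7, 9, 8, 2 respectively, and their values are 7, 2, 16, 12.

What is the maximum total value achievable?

This is a 0-1 knapsack instance.
crate G + crate F + crate E: weight 7 + 8 + 2 = 17 ≤ 18, value 7 + 16 + 12 = 35.
crate F + crate E: weight 8 + 2 = 10 ≤ 18, value 16 + 12 = 28.
Best is crate G, crate F, and crate E with total value 35.

35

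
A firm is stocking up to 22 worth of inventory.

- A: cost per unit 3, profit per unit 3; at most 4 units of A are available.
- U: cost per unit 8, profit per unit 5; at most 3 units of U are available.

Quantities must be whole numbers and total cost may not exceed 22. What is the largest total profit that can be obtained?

17

Take 4×A and 1×U: cost 20 ≤ 22, profit 4·3 + 1·5 = 17.
A has the best ratio (3/3) and is taken to its limit of 4; remaining capacity is filled optimally with the others.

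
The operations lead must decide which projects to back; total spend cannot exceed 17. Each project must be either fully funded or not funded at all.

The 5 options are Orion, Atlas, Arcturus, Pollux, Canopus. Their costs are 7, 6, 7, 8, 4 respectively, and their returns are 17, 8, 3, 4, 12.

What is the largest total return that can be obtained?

37

This is a 0-1 knapsack instance.
Take Orion, Atlas, and Canopus: cost 7 + 6 + 4 = 17 ≤ 17, return 17 + 8 + 12 = 37.
No other feasible combination does better.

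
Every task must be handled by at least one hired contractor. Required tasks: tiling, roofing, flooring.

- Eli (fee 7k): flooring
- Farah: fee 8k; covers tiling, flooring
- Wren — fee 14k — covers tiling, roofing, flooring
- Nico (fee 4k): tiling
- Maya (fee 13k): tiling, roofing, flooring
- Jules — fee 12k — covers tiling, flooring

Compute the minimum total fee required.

13

Maya alone covers tiling, roofing, flooring — every task.
Total fee: 13.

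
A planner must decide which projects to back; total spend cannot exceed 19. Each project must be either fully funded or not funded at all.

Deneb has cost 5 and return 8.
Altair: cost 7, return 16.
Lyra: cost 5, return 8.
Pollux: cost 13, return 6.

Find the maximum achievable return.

32

Allowing fractional choices, the relaxed optimum would be about 32.9, but projects are indivisible.
Deneb + Altair + Lyra: cost 5 + 7 + 5 = 17 ≤ 19, return 8 + 16 + 8 = 32.
Altair + Lyra: cost 7 + 5 = 12 ≤ 19, return 16 + 8 = 24.
Deneb + Altair: cost 5 + 7 = 12 ≤ 19, return 8 + 16 = 24.
Best is Deneb, Altair, and Lyra with total return 32.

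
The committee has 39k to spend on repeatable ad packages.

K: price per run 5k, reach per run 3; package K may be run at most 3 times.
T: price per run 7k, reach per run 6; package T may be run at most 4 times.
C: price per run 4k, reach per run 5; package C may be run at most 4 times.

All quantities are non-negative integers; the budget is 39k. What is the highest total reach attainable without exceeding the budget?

38

This is a bounded integer knapsack.
3×T and 4×C: price 37 ≤ 39, reach 3·6 + 4·5 = 38.
1×K, 3×T, and 3×C: price 38 ≤ 39, reach 1·3 + 3·6 + 3·5 = 36.
Best is 38.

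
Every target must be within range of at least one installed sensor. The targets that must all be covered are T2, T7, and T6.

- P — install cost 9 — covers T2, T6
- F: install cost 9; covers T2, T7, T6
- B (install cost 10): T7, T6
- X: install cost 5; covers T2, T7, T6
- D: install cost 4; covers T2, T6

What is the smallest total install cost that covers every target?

X alone covers T2, T7, T6 — every target.
Total install cost: 5.
No cover costs less than 5.

5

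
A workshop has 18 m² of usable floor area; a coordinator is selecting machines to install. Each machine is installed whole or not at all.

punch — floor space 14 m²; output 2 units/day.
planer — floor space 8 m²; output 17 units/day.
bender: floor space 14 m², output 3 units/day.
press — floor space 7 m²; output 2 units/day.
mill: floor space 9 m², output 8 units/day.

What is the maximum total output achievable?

planer: floor space 8 ≤ 18, output 17.
planer + mill: floor space 8 + 9 = 17 ≤ 18, output 17 + 8 = 25.
planer + press: floor space 8 + 7 = 15 ≤ 18, output 17 + 2 = 19.
Best is planer and mill with total output 25.

25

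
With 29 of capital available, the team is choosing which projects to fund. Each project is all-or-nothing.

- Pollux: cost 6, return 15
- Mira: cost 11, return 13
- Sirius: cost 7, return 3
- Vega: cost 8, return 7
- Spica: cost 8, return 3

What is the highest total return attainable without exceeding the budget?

35

Pollux + Mira + Sirius: cost 6 + 11 + 7 = 24 ≤ 29, return 15 + 13 + 3 = 31.
Pollux + Mira + Vega: cost 6 + 11 + 8 = 25 ≤ 29, return 15 + 13 + 7 = 35.
Pollux + Mira + Spica: cost 6 + 11 + 8 = 25 ≤ 29, return 15 + 13 + 3 = 31.
Best is Pollux, Mira, and Vega with total return 35.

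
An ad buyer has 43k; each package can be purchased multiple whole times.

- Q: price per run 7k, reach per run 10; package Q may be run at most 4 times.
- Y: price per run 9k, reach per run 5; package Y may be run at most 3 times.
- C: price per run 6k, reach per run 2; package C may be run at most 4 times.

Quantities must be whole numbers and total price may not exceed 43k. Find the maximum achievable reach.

47

4×Q, 1×Y, and 1×C: price 43 ≤ 43, reach 4·10 + 1·5 + 1·2 = 47.
4×Q and 1×Y: price 37 ≤ 43, reach 4·10 + 1·5 = 45.
Best is 47.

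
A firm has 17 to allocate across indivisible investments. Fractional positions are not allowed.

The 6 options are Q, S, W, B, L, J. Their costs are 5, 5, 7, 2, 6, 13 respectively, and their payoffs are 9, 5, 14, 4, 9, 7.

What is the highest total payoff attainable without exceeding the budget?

W + B + L: cost 7 + 2 + 6 = 15 ≤ 17, payoff 14 + 4 + 9 = 27.
Q + W + B: cost 5 + 7 + 2 = 14 ≤ 17, payoff 9 + 14 + 4 = 27.
Q + S + W: cost 5 + 5 + 7 = 17 ≤ 17, payoff 9 + 5 + 14 = 28.
Best is Q, S, and W with total payoff 28.

28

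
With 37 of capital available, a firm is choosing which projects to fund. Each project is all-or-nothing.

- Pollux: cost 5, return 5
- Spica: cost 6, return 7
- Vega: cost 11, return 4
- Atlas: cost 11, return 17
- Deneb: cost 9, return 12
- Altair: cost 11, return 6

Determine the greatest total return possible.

42

Allowing fractional choices, the relaxed optimum would be about 44.3, but projects are indivisible.
Spica + Atlas + Deneb + Altair: cost 6 + 11 + 9 + 11 = 37 ≤ 37, return 7 + 17 + 12 + 6 = 42.
Pollux + Spica + Atlas + Deneb: cost 5 + 6 + 11 + 9 = 31 ≤ 37, return 5 + 7 + 17 + 12 = 41.
Best is Spica, Atlas, Deneb, and Altair with total return 42.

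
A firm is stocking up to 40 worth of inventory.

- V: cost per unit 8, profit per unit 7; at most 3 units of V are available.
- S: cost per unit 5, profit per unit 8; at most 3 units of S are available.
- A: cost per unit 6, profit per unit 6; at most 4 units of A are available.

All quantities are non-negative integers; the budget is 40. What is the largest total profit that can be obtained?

48

3×S and 4×A: cost 39 ≤ 40, profit 3·8 + 4·6 = 48.
3×V and 3×S: cost 39 ≤ 40, profit 3·7 + 3·8 = 45.
Best is 48.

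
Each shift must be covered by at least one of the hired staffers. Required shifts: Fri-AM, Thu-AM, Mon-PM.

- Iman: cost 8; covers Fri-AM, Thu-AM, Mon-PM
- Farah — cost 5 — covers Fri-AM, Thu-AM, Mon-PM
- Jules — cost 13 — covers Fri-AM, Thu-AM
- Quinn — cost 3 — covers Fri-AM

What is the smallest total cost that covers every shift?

5

Farah alone covers Fri-AM, Thu-AM, Mon-PM — every shift.
Total cost: 5.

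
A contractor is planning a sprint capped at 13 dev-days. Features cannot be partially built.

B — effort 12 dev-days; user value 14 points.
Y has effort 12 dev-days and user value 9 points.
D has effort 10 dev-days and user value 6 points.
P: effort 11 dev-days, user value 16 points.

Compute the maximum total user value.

Treat it as a binary knapsack problem.
Allowing fractional choices, the relaxed optimum would be about 18.3, but features are indivisible.
B: effort 12 ≤ 13, user value 14.
P: effort 11 ≤ 13, user value 16.
Y: effort 12 ≤ 13, user value 9.
Best is P with total user value 16.

16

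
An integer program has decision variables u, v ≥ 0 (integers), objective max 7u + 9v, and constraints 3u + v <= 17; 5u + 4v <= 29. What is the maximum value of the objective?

Relaxing integrality, the LP optimum is 65.25 at (u,v) = (0, 7.25), which is not an integer point.
(u,v)=(0,7): 3·0+1·7=7≤17, 5·0+4·7=28≤29, objective 63.
(u,v)=(1,6): 3·1+1·6=9≤17, 5·1+4·6=29≤29, objective 61.
(u,v)=(0,6): 3·0+1·6=6≤17, 5·0+4·6=24≤29, objective 54.
Maximum is 63 at (u,v)=(0,7).

63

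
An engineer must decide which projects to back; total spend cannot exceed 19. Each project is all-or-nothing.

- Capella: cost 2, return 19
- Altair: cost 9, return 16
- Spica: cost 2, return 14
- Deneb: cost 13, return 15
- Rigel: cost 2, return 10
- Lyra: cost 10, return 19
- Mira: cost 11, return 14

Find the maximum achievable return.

62

Take Capella, Spica, Rigel, and Lyra: cost 2 + 2 + 2 + 10 = 16 ≤ 19, return 19 + 14 + 10 + 19 = 62.
No other feasible combination does better.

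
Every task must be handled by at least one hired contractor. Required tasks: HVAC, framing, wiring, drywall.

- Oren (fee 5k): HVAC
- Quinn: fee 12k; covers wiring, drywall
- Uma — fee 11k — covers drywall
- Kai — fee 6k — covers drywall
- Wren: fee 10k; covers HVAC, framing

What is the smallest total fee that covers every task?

The greedy cost-per-new-task heuristic would pick Oren, Quinn, and Wren for 27, but a cheaper cover exists.
Choose Quinn and Wren: together they cover HVAC, framing, wiring, drywall — every task.
Total fee: 12 + 10 = 22.
No cover costs less than 22.

22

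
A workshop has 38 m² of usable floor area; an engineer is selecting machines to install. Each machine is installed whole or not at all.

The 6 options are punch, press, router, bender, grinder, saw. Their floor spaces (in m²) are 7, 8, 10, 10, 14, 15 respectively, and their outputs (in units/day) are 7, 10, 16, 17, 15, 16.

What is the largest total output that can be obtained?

50

Allowing fractional choices, the relaxed optimum would be about 53.7, but machines are indivisible.
router + bender + saw: floor space 10 + 10 + 15 = 35 ≤ 38, output 16 + 17 + 16 = 49.
punch + press + router + bender: floor space 7 + 8 + 10 + 10 = 35 ≤ 38, output 7 + 10 + 16 + 17 = 50.
router + bender + grinder: floor space 10 + 10 + 14 = 34 ≤ 38, output 16 + 17 + 15 = 48.
Best is punch, press, router, and bender with total output 50.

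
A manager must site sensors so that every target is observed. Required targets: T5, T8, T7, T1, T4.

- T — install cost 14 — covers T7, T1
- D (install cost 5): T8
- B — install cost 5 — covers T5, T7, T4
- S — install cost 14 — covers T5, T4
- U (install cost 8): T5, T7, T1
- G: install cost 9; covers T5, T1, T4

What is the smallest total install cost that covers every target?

Choose D, B, and U: together they cover T5, T8, T7, T1, T4 — every target.
Total install cost: 5 + 5 + 8 = 18.
No cover costs less than 18.

18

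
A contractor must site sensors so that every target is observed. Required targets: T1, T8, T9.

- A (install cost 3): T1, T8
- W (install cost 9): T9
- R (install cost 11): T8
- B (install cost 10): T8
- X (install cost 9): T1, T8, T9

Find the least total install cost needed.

9

The greedy cost-per-new-target heuristic would pick A and W for 12, but a cheaper cover exists.
X alone covers T1, T8, T9 — every target.
Total install cost: 9.
No cover costs less than 9.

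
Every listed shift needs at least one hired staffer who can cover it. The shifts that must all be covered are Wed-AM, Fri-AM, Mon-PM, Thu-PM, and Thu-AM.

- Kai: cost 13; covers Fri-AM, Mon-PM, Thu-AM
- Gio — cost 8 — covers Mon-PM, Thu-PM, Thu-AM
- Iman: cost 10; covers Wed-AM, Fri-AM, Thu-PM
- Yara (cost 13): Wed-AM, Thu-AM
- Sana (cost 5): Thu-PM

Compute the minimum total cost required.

18

Choose Gio and Iman: together they cover Wed-AM, Fri-AM, Mon-PM, Thu-PM, Thu-AM — every shift.
Total cost: 8 + 10 = 18.
No cover costs less than 18.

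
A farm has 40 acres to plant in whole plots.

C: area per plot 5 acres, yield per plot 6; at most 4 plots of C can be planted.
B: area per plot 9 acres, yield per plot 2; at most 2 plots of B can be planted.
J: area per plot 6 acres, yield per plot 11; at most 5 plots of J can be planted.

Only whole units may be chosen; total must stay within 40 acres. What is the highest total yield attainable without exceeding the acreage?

This is a bounded integer knapsack.
2×C and 5×J: area 40 ≤ 40, yield 2·6 + 5·11 = 67.
3×C and 4×J: area 39 ≤ 40, yield 3·6 + 4·11 = 62.
Best is 67.

67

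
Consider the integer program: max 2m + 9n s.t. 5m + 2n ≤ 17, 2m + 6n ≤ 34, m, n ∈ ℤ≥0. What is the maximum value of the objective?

The continuous relaxation peaks at (0, 5.67) with value 51.00; rounding to a feasible lattice point costs some objective.
(m,n)=(1,5): 5·1+2·5=15≤17, 2·1+6·5=32≤34, objective 47.
(m,n)=(0,5): 5·0+2·5=10≤17, 2·0+6·5=30≤34, objective 45.
The best lattice point is (1,5), giving 47.

47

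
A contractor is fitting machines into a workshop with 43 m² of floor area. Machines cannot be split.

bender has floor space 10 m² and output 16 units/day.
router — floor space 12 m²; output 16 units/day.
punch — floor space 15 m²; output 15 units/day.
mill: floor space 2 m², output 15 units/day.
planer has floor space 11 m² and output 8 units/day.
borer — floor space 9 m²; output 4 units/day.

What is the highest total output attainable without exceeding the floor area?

62

Take bender, router, punch, and mill: floor space 10 + 12 + 15 + 2 = 39 ≤ 43, output 16 + 16 + 15 + 15 = 62.
No other feasible combination does better.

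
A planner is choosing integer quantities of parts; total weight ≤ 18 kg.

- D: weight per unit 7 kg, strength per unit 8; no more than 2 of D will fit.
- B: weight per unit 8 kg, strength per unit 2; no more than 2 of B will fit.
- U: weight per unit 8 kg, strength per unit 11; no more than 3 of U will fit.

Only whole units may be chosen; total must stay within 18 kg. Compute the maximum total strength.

U has the best ratio (11/8); taking only U gives at most 2×11 = 22 (stopped by the weight limit).
Optimal: 2×U: weight 16 ≤ 18, strength 2·11 = 22.

22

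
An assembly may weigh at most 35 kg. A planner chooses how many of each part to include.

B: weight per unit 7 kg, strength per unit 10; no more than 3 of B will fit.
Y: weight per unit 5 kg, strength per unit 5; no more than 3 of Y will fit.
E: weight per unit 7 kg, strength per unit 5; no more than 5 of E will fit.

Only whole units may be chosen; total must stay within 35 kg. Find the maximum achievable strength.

40

This is a bounded integer knapsack.
Take 3×B and 2×E: weight 35 ≤ 35, strength 3·10 + 2·5 = 40.
B has the best ratio (10/7) and is taken to its limit of 3; remaining capacity is filled optimally with the others.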